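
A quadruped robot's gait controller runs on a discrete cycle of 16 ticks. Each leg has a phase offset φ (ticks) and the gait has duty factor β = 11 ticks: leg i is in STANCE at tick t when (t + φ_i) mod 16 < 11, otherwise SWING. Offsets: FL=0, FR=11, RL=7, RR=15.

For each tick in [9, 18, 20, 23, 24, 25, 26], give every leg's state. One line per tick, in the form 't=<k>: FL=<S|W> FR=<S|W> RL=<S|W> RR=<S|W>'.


t=9: phase=(9,4,0,8) vs β=11 → FL=S FR=S RL=S RR=S
t=18: phase=(2,13,9,1) vs β=11 → FL=S FR=W RL=S RR=S
t=20: phase=(4,15,11,3) vs β=11 → FL=S FR=W RL=W RR=S
t=23: phase=(7,2,14,6) vs β=11 → FL=S FR=S RL=W RR=S
t=24: phase=(8,3,15,7) vs β=11 → FL=S FR=S RL=W RR=S
t=25: phase=(9,4,0,8) vs β=11 → FL=S FR=S RL=S RR=S
t=26: phase=(10,5,1,9) vs β=11 → FL=S FR=S RL=S RR=S

t=9: FL=S FR=S RL=S RR=S
t=18: FL=S FR=W RL=S RR=S
t=20: FL=S FR=W RL=W RR=S
t=23: FL=S FR=S RL=W RR=S
t=24: FL=S FR=S RL=W RR=S
t=25: FL=S FR=S RL=S RR=S
t=26: FL=S FR=S RL=S RR=S


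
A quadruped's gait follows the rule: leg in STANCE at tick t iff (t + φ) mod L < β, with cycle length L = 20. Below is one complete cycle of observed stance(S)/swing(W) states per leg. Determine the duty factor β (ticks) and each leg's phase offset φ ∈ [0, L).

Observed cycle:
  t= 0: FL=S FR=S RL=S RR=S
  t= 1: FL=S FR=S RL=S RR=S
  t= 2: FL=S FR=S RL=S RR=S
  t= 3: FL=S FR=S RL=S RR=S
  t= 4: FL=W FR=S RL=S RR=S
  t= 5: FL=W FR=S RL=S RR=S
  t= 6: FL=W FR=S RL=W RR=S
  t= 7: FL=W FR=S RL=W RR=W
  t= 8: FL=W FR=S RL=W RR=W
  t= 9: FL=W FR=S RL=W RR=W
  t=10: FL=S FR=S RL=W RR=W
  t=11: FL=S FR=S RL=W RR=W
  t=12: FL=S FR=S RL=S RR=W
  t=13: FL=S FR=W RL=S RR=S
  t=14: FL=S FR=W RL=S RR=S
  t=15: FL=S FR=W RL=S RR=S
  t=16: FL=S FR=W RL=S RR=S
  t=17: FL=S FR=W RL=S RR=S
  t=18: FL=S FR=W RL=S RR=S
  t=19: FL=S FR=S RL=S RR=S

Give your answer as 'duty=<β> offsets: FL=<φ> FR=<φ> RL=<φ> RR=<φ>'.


duty β = stance ticks per leg = 14
FL: stance ticks = 14; W→S at t=10 → φ=10
FR: stance ticks = 14; W→S at t=19 → φ=1
RL: stance ticks = 14; W→S at t=12 → φ=8
RR: stance ticks = 14; W→S at t=13 → φ=7

duty=14 offsets: FL=10 FR=1 RL=8 RR=7


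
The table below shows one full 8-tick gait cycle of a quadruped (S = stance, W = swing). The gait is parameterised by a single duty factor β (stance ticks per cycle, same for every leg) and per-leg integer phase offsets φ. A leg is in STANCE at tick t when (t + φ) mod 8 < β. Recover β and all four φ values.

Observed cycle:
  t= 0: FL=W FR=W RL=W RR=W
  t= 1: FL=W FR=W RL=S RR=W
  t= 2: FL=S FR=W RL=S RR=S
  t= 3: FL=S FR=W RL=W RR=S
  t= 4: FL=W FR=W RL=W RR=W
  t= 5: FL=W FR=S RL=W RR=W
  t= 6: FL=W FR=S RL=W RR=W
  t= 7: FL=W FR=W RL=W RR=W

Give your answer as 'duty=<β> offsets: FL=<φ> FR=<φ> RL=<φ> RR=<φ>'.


duty β = stance ticks per leg = 2
FL: stance ticks = 2; W→S at t=2 → φ=6
FR: stance ticks = 2; W→S at t=5 → φ=3
RL: stance ticks = 2; W→S at t=1 → φ=7
RR: stance ticks = 2; W→S at t=2 → φ=6

duty=2 offsets: FL=6 FR=3 RL=7 RR=6


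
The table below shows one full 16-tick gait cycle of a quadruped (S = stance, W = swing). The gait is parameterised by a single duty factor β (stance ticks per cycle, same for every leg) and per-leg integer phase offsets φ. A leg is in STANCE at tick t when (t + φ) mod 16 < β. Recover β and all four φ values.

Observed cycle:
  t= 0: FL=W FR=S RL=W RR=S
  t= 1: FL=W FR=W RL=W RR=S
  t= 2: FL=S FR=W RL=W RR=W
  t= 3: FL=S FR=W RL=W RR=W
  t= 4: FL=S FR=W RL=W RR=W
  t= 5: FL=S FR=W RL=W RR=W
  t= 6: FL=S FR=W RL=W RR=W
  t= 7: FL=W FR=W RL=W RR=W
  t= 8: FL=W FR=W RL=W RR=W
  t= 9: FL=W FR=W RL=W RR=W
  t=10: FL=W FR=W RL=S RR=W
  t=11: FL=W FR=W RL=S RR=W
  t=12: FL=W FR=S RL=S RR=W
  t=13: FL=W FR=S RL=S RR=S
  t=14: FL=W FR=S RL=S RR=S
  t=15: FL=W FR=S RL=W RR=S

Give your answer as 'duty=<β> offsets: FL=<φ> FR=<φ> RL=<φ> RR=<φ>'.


duty=5 offsets: FL=14 FR=4 RL=6 RR=3

duty β = stance ticks per leg = 5
FL: stance ticks = 5; W→S at t=2 → φ=14
FR: stance ticks = 5; W→S at t=12 → φ=4
RL: stance ticks = 5; W→S at t=10 → φ=6
RR: stance ticks = 5; W→S at t=13 → φ=3


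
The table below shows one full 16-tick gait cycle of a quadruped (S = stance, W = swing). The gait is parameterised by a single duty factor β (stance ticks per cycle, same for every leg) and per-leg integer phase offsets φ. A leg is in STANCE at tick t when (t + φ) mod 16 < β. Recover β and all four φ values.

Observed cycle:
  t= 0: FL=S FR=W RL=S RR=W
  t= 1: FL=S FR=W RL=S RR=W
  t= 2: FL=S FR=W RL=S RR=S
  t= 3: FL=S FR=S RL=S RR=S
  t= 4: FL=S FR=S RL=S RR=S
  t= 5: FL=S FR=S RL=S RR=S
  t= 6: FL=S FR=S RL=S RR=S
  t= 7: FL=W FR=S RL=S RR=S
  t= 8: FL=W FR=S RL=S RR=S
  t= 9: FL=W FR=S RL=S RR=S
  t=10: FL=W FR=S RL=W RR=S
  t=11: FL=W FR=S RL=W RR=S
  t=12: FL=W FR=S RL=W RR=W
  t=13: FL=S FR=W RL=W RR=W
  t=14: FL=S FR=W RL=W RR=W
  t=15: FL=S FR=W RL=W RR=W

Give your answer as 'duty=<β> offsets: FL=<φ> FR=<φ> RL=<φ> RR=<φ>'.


duty=10 offsets: FL=3 FR=13 RL=0 RR=14

duty β = stance ticks per leg = 10
FL: stance ticks = 10; W→S at t=13 → φ=3
FR: stance ticks = 10; W→S at t=3 → φ=13
RL: stance ticks = 10; W→S at t=0 → φ=0
RR: stance ticks = 10; W→S at t=2 → φ=14


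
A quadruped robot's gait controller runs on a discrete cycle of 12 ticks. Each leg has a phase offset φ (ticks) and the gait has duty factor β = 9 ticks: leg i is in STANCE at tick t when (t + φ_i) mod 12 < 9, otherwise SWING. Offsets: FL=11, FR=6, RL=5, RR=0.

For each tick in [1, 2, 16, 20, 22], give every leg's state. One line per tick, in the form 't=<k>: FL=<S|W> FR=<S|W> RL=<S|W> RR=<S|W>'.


t=1: phase=(0,7,6,1) vs β=9 → FL=S FR=S RL=S RR=S
t=2: phase=(1,8,7,2) vs β=9 → FL=S FR=S RL=S RR=S
t=16: phase=(3,10,9,4) vs β=9 → FL=S FR=W RL=W RR=S
t=20: phase=(7,2,1,8) vs β=9 → FL=S FR=S RL=S RR=S
t=22: phase=(9,4,3,10) vs β=9 → FL=W FR=S RL=S RR=W

t=1: FL=S FR=S RL=S RR=S
t=2: FL=S FR=S RL=S RR=S
t=16: FL=S FR=W RL=W RR=S
t=20: FL=S FR=S RL=S RR=S
t=22: FL=W FR=S RL=S RR=W


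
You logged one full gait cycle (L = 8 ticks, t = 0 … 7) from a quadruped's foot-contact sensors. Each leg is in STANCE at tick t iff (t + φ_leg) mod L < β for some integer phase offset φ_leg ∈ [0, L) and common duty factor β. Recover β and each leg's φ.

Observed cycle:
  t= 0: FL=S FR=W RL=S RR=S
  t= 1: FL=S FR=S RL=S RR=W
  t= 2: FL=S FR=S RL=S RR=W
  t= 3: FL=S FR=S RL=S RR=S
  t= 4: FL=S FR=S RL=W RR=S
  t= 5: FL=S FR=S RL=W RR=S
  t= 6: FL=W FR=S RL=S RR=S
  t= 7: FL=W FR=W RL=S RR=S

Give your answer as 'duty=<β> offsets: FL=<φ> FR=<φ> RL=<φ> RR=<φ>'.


duty=6 offsets: FL=0 FR=7 RL=2 RR=5

duty β = stance ticks per leg = 6
FL: stance ticks = 6; W→S at t=0 → φ=0
FR: stance ticks = 6; W→S at t=1 → φ=7
RL: stance ticks = 6; W→S at t=6 → φ=2
RR: stance ticks = 6; W→S at t=3 → φ=5


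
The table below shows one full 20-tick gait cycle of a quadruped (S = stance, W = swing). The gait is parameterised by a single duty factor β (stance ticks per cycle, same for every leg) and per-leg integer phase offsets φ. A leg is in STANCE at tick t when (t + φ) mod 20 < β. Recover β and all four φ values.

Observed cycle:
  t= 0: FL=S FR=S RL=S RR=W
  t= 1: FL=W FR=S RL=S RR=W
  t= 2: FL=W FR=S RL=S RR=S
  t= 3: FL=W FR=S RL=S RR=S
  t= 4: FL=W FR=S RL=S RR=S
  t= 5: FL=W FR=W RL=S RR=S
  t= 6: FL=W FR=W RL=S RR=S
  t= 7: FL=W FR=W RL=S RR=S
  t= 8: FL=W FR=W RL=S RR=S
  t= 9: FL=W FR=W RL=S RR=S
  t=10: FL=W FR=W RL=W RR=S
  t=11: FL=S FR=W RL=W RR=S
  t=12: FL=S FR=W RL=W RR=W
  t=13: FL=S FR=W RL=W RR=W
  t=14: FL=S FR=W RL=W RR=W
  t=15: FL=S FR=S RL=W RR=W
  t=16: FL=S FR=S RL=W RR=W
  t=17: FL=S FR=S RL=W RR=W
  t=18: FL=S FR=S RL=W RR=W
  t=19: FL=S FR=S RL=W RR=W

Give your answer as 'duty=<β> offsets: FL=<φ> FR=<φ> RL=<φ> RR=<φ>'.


duty β = stance ticks per leg = 10
FL: stance ticks = 10; W→S at t=11 → φ=9
FR: stance ticks = 10; W→S at t=15 → φ=5
RL: stance ticks = 10; W→S at t=0 → φ=0
RR: stance ticks = 10; W→S at t=2 → φ=18

duty=10 offsets: FL=9 FR=5 RL=0 RR=18


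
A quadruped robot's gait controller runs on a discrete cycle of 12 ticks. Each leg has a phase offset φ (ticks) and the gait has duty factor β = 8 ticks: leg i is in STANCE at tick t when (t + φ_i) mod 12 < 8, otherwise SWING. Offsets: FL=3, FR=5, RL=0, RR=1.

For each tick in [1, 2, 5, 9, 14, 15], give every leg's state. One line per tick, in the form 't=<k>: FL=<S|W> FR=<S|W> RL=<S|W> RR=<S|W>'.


t=1: FL=S FR=S RL=S RR=S
t=2: FL=S FR=S RL=S RR=S
t=5: FL=W FR=W RL=S RR=S
t=9: FL=S FR=S RL=W RR=W
t=14: FL=S FR=S RL=S RR=S
t=15: FL=S FR=W RL=S RR=S

t=1: phase=(4,6,1,2) vs β=8 → FL=S FR=S RL=S RR=S
t=2: phase=(5,7,2,3) vs β=8 → FL=S FR=S RL=S RR=S
t=5: phase=(8,10,5,6) vs β=8 → FL=W FR=W RL=S RR=S
t=9: phase=(0,2,9,10) vs β=8 → FL=S FR=S RL=W RR=W
t=14: phase=(5,7,2,3) vs β=8 → FL=S FR=S RL=S RR=S
t=15: phase=(6,8,3,4) vs β=8 → FL=S FR=W RL=S RR=S


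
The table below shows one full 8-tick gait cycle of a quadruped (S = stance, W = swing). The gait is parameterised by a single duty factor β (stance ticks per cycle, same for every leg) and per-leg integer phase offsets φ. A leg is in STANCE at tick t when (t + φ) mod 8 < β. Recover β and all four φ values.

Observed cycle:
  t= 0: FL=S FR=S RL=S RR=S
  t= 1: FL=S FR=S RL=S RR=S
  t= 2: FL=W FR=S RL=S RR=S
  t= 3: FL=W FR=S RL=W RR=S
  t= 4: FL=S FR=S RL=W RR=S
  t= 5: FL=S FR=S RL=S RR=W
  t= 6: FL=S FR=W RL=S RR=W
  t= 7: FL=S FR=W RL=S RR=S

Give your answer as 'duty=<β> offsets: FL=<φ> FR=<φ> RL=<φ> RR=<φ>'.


duty=6 offsets: FL=4 FR=0 RL=3 RR=1

duty β = stance ticks per leg = 6
FL: stance ticks = 6; W→S at t=4 → φ=4
FR: stance ticks = 6; W→S at t=0 → φ=0
RL: stance ticks = 6; W→S at t=5 → φ=3
RR: stance ticks = 6; W→S at t=7 → φ=1


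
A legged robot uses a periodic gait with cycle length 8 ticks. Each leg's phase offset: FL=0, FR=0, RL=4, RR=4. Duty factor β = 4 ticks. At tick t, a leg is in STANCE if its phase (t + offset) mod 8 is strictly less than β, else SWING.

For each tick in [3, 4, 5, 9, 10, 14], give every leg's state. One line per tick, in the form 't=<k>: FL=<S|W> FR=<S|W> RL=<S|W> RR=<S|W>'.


t=3: phase=(3,3,7,7) vs β=4 → FL=S FR=S RL=W RR=W
t=4: phase=(4,4,0,0) vs β=4 → FL=W FR=W RL=S RR=S
t=5: phase=(5,5,1,1) vs β=4 → FL=W FR=W RL=S RR=S
t=9: phase=(1,1,5,5) vs β=4 → FL=S FR=S RL=W RR=W
t=10: phase=(2,2,6,6) vs β=4 → FL=S FR=S RL=W RR=W
t=14: phase=(6,6,2,2) vs β=4 → FL=W FR=W RL=S RR=S

t=3: FL=S FR=S RL=W RR=W
t=4: FL=W FR=W RL=S RR=S
t=5: FL=W FR=W RL=S RR=S
t=9: FL=S FR=S RL=W RR=W
t=10: FL=S FR=S RL=W RR=W
t=14: FL=W FR=W RL=S RR=S


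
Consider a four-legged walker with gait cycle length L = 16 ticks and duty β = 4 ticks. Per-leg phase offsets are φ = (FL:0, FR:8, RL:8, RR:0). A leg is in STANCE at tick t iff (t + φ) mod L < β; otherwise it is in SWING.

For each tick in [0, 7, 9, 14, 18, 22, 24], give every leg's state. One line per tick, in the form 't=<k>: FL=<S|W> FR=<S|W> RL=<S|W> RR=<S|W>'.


t=0: phase=(0,8,8,0) vs β=4 → FL=S FR=W RL=W RR=S
t=7: phase=(7,15,15,7) vs β=4 → FL=W FR=W RL=W RR=W
t=9: phase=(9,1,1,9) vs β=4 → FL=W FR=S RL=S RR=W
t=14: phase=(14,6,6,14) vs β=4 → FL=W FR=W RL=W RR=W
t=18: phase=(2,10,10,2) vs β=4 → FL=S FR=W RL=W RR=S
t=22: phase=(6,14,14,6) vs β=4 → FL=W FR=W RL=W RR=W
t=24: phase=(8,0,0,8) vs β=4 → FL=W FR=S RL=S RR=W

t=0: FL=S FR=W RL=W RR=S
t=7: FL=W FR=W RL=W RR=W
t=9: FL=W FR=S RL=S RR=W
t=14: FL=W FR=W RL=W RR=W
t=18: FL=S FR=W RL=W RR=S
t=22: FL=W FR=W RL=W RR=W
t=24: FL=W FR=S RL=S RR=W


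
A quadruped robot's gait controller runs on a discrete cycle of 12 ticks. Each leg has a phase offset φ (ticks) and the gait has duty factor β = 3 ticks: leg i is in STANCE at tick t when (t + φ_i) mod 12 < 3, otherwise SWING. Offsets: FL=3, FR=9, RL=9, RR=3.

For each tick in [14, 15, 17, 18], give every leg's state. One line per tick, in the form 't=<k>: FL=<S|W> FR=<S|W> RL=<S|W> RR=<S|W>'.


t=14: phase=(5,11,11,5) vs β=3 → FL=W FR=W RL=W RR=W
t=15: phase=(6,0,0,6) vs β=3 → FL=W FR=S RL=S RR=W
t=17: phase=(8,2,2,8) vs β=3 → FL=W FR=S RL=S RR=W
t=18: phase=(9,3,3,9) vs β=3 → FL=W FR=W RL=W RR=W

t=14: FL=W FR=W RL=W RR=W
t=15: FL=W FR=S RL=S RR=W
t=17: FL=W FR=S RL=S RR=W
t=18: FL=W FR=W RL=W RR=W


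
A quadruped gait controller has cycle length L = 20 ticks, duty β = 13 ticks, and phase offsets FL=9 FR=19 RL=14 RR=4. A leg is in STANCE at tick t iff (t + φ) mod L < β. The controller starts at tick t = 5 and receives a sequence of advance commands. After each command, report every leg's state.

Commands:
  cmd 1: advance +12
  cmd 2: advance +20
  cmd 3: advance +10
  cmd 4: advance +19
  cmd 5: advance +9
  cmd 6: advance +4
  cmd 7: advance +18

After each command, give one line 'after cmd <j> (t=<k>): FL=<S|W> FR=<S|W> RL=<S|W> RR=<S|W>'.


after cmd 1 (t=17): FL=S FR=W RL=S RR=S
after cmd 2 (t=37): FL=S FR=W RL=S RR=S
after cmd 3 (t=47): FL=W FR=S RL=S RR=S
after cmd 4 (t=66): FL=W FR=S RL=S RR=S
after cmd 5 (t=75): FL=S FR=W RL=S RR=W
after cmd 6 (t=79): FL=S FR=W RL=W RR=S
after cmd 7 (t=97): FL=S FR=W RL=S RR=S

start t=5: FL=W FR=S RL=W RR=S
cmd 1: advance +12 → t=17, phase=(6,16,11,1) → FL=S FR=W RL=S RR=S
cmd 2: advance +20 → t=37, phase=(6,16,11,1) → FL=S FR=W RL=S RR=S
cmd 3: advance +10 → t=47, phase=(16,6,1,11) → FL=W FR=S RL=S RR=S
cmd 4: advance +19 → t=66, phase=(15,5,0,10) → FL=W FR=S RL=S RR=S
cmd 5: advance +9 → t=75, phase=(4,14,9,19) → FL=S FR=W RL=S RR=W
cmd 6: advance +4 → t=79, phase=(8,18,13,3) → FL=S FR=W RL=W RR=S
cmd 7: advance +18 → t=97, phase=(6,16,11,1) → FL=S FR=W RL=S RR=S


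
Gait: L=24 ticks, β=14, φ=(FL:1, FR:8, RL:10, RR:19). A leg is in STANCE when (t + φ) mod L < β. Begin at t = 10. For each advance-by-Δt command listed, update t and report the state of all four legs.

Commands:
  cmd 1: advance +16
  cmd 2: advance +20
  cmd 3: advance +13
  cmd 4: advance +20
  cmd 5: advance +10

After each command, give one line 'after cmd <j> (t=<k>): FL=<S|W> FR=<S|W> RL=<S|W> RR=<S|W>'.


after cmd 1 (t=26): FL=S FR=S RL=S RR=W
after cmd 2 (t=46): FL=W FR=S RL=S RR=W
after cmd 3 (t=59): FL=S FR=W RL=W RR=S
after cmd 4 (t=79): FL=S FR=W RL=W RR=S
after cmd 5 (t=89): FL=W FR=S RL=S RR=S

start t=10: FL=S FR=W RL=W RR=S
cmd 1: advance +16 → t=26, phase=(3,10,12,21) → FL=S FR=S RL=S RR=W
cmd 2: advance +20 → t=46, phase=(23,6,8,17) → FL=W FR=S RL=S RR=W
cmd 3: advance +13 → t=59, phase=(12,19,21,6) → FL=S FR=W RL=W RR=S
cmd 4: advance +20 → t=79, phase=(8,15,17,2) → FL=S FR=W RL=W RR=S
cmd 5: advance +10 → t=89, phase=(18,1,3,12) → FL=W FR=S RL=S RR=S


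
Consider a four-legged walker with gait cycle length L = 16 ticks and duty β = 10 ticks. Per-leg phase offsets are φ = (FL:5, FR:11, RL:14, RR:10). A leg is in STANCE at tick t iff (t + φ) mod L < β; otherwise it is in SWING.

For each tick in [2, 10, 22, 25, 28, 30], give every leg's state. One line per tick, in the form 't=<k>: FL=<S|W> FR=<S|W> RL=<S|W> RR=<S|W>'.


t=2: phase=(7,13,0,12) vs β=10 → FL=S FR=W RL=S RR=W
t=10: phase=(15,5,8,4) vs β=10 → FL=W FR=S RL=S RR=S
t=22: phase=(11,1,4,0) vs β=10 → FL=W FR=S RL=S RR=S
t=25: phase=(14,4,7,3) vs β=10 → FL=W FR=S RL=S RR=S
t=28: phase=(1,7,10,6) vs β=10 → FL=S FR=S RL=W RR=S
t=30: phase=(3,9,12,8) vs β=10 → FL=S FR=S RL=W RR=S

t=2: FL=S FR=W RL=S RR=W
t=10: FL=W FR=S RL=S RR=S
t=22: FL=W FR=S RL=S RR=S
t=25: FL=W FR=S RL=S RR=S
t=28: FL=S FR=S RL=W RR=S
t=30: FL=S FR=S RL=W RR=S


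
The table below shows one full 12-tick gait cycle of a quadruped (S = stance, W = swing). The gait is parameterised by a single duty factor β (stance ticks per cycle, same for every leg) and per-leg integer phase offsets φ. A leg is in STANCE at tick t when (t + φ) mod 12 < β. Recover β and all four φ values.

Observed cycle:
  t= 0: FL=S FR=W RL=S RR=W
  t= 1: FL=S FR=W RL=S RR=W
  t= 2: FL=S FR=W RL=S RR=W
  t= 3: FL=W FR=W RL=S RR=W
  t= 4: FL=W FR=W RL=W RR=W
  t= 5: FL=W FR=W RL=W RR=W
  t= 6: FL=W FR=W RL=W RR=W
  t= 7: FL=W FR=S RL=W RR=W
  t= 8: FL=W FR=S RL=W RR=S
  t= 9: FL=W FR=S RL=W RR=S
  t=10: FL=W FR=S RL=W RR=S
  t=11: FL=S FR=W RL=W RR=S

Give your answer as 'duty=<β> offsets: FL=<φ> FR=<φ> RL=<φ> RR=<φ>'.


duty β = stance ticks per leg = 4
FL: stance ticks = 4; W→S at t=11 → φ=1
FR: stance ticks = 4; W→S at t=7 → φ=5
RL: stance ticks = 4; W→S at t=0 → φ=0
RR: stance ticks = 4; W→S at t=8 → φ=4

duty=4 offsets: FL=1 FR=5 RL=0 RR=4


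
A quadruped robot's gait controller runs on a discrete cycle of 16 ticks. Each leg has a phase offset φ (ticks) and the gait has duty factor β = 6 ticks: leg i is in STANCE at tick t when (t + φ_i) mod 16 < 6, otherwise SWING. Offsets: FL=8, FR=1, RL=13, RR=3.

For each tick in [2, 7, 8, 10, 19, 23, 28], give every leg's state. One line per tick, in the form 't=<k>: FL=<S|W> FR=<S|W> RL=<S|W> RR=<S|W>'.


t=2: phase=(10,3,15,5) vs β=6 → FL=W FR=S RL=W RR=S
t=7: phase=(15,8,4,10) vs β=6 → FL=W FR=W RL=S RR=W
t=8: phase=(0,9,5,11) vs β=6 → FL=S FR=W RL=S RR=W
t=10: phase=(2,11,7,13) vs β=6 → FL=S FR=W RL=W RR=W
t=19: phase=(11,4,0,6) vs β=6 → FL=W FR=S RL=S RR=W
t=23: phase=(15,8,4,10) vs β=6 → FL=W FR=W RL=S RR=W
t=28: phase=(4,13,9,15) vs β=6 → FL=S FR=W RL=W RR=W

t=2: FL=W FR=S RL=W RR=S
t=7: FL=W FR=W RL=S RR=W
t=8: FL=S FR=W RL=S RR=W
t=10: FL=S FR=W RL=W RR=W
t=19: FL=W FR=S RL=S RR=W
t=23: FL=W FR=W RL=S RR=W
t=28: FL=S FR=W RL=W RR=W


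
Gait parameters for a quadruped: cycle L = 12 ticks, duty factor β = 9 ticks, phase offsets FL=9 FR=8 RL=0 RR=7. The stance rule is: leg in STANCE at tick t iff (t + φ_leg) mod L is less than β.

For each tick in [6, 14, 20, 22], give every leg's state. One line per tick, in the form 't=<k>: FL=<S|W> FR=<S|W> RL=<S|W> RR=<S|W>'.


t=6: FL=S FR=S RL=S RR=S
t=14: FL=W FR=W RL=S RR=W
t=20: FL=S FR=S RL=S RR=S
t=22: FL=S FR=S RL=W RR=S

t=6: phase=(3,2,6,1) vs β=9 → FL=S FR=S RL=S RR=S
t=14: phase=(11,10,2,9) vs β=9 → FL=W FR=W RL=S RR=W
t=20: phase=(5,4,8,3) vs β=9 → FL=S FR=S RL=S RR=S
t=22: phase=(7,6,10,5) vs β=9 → FL=S FR=S RL=W RR=S


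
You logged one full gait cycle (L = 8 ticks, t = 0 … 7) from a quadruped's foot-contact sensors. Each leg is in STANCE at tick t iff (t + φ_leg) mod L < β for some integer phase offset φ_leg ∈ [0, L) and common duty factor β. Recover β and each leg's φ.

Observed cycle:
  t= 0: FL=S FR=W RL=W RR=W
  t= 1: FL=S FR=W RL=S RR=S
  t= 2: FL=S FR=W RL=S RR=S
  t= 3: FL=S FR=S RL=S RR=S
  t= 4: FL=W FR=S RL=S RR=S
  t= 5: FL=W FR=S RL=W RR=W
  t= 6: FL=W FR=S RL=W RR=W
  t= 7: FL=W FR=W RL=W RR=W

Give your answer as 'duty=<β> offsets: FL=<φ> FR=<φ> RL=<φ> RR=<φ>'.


duty β = stance ticks per leg = 4
FL: stance ticks = 4; W→S at t=0 → φ=0
FR: stance ticks = 4; W→S at t=3 → φ=5
RL: stance ticks = 4; W→S at t=1 → φ=7
RR: stance ticks = 4; W→S at t=1 → φ=7

duty=4 offsets: FL=0 FR=5 RL=7 RR=7


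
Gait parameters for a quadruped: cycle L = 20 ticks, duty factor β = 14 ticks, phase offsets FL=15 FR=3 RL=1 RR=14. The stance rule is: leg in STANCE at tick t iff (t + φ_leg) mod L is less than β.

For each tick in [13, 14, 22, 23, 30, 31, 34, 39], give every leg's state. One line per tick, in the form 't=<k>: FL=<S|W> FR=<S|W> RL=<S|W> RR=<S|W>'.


t=13: phase=(8,16,14,7) vs β=14 → FL=S FR=W RL=W RR=S
t=14: phase=(9,17,15,8) vs β=14 → FL=S FR=W RL=W RR=S
t=22: phase=(17,5,3,16) vs β=14 → FL=W FR=S RL=S RR=W
t=23: phase=(18,6,4,17) vs β=14 → FL=W FR=S RL=S RR=W
t=30: phase=(5,13,11,4) vs β=14 → FL=S FR=S RL=S RR=S
t=31: phase=(6,14,12,5) vs β=14 → FL=S FR=W RL=S RR=S
t=34: phase=(9,17,15,8) vs β=14 → FL=S FR=W RL=W RR=S
t=39: phase=(14,2,0,13) vs β=14 → FL=W FR=S RL=S RR=S

t=13: FL=S FR=W RL=W RR=S
t=14: FL=S FR=W RL=W RR=S
t=22: FL=W FR=S RL=S RR=W
t=23: FL=W FR=S RL=S RR=W
t=30: FL=S FR=S RL=S RR=S
t=31: FL=S FR=W RL=S RR=S
t=34: FL=S FR=W RL=W RR=S
t=39: FL=W FR=S RL=S RR=S


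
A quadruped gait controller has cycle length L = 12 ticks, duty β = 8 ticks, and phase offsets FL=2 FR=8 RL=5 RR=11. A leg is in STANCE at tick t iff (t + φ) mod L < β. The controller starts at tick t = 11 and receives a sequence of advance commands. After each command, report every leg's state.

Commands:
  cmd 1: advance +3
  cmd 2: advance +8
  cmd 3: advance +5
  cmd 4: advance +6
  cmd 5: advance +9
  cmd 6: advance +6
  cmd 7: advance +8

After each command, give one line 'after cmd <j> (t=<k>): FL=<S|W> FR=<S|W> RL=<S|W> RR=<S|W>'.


after cmd 1 (t=14): FL=S FR=W RL=S RR=S
after cmd 2 (t=22): FL=S FR=S RL=S RR=W
after cmd 3 (t=27): FL=S FR=W RL=W RR=S
after cmd 4 (t=33): FL=W FR=S RL=S RR=W
after cmd 5 (t=42): FL=W FR=S RL=W RR=S
after cmd 6 (t=48): FL=S FR=W RL=S RR=W
after cmd 7 (t=56): FL=W FR=S RL=S RR=S

start t=11: FL=S FR=S RL=S RR=W
cmd 1: advance +3 → t=14, phase=(4,10,7,1) → FL=S FR=W RL=S RR=S
cmd 2: advance +8 → t=22, phase=(0,6,3,9) → FL=S FR=S RL=S RR=W
cmd 3: advance +5 → t=27, phase=(5,11,8,2) → FL=S FR=W RL=W RR=S
cmd 4: advance +6 → t=33, phase=(11,5,2,8) → FL=W FR=S RL=S RR=W
cmd 5: advance +9 → t=42, phase=(8,2,11,5) → FL=W FR=S RL=W RR=S
cmd 6: advance +6 → t=48, phase=(2,8,5,11) → FL=S FR=W RL=S RR=W
cmd 7: advance +8 → t=56, phase=(10,4,1,7) → FL=W FR=S RL=S RR=S


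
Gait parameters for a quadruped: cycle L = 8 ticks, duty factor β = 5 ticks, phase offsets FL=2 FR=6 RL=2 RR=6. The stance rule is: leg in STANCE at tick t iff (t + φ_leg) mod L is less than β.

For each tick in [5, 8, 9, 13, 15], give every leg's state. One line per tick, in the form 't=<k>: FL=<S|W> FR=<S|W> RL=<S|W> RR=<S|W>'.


t=5: phase=(7,3,7,3) vs β=5 → FL=W FR=S RL=W RR=S
t=8: phase=(2,6,2,6) vs β=5 → FL=S FR=W RL=S RR=W
t=9: phase=(3,7,3,7) vs β=5 → FL=S FR=W RL=S RR=W
t=13: phase=(7,3,7,3) vs β=5 → FL=W FR=S RL=W RR=S
t=15: phase=(1,5,1,5) vs β=5 → FL=S FR=W RL=S RR=W

t=5: FL=W FR=S RL=W RR=S
t=8: FL=S FR=W RL=S RR=W
t=9: FL=S FR=W RL=S RR=W
t=13: FL=W FR=S RL=W RR=S
t=15: FL=S FR=W RL=S RR=W


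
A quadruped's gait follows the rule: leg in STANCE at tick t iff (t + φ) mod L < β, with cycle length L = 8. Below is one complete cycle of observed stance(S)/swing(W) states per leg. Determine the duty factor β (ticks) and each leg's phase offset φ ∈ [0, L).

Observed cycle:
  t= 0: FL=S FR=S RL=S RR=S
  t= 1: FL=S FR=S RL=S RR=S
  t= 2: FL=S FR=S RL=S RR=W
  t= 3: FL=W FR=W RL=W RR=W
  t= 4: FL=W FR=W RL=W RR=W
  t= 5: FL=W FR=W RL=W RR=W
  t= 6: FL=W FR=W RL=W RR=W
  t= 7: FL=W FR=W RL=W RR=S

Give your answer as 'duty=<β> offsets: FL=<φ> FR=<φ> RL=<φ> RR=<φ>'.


duty β = stance ticks per leg = 3
FL: stance ticks = 3; W→S at t=0 → φ=0
FR: stance ticks = 3; W→S at t=0 → φ=0
RL: stance ticks = 3; W→S at t=0 → φ=0
RR: stance ticks = 3; W→S at t=7 → φ=1

duty=3 offsets: FL=0 FR=0 RL=0 RR=1


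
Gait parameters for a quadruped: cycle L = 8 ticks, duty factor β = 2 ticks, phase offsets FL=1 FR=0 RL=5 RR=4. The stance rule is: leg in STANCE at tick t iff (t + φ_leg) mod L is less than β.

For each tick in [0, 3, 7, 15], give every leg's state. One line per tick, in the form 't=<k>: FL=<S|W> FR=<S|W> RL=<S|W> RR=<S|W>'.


t=0: phase=(1,0,5,4) vs β=2 → FL=S FR=S RL=W RR=W
t=3: phase=(4,3,0,7) vs β=2 → FL=W FR=W RL=S RR=W
t=7: phase=(0,7,4,3) vs β=2 → FL=S FR=W RL=W RR=W
t=15: phase=(0,7,4,3) vs β=2 → FL=S FR=W RL=W RR=W

t=0: FL=S FR=S RL=W RR=W
t=3: FL=W FR=W RL=S RR=W
t=7: FL=S FR=W RL=W RR=W
t=15: FL=S FR=W RL=W RR=W


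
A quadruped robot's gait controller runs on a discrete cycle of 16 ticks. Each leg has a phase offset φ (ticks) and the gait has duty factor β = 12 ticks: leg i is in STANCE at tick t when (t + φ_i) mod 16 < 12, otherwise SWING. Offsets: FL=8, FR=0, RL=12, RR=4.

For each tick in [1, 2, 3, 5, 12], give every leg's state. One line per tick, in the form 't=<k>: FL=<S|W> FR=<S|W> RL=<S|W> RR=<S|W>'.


t=1: phase=(9,1,13,5) vs β=12 → FL=S FR=S RL=W RR=S
t=2: phase=(10,2,14,6) vs β=12 → FL=S FR=S RL=W RR=S
t=3: phase=(11,3,15,7) vs β=12 → FL=S FR=S RL=W RR=S
t=5: phase=(13,5,1,9) vs β=12 → FL=W FR=S RL=S RR=S
t=12: phase=(4,12,8,0) vs β=12 → FL=S FR=W RL=S RR=S

t=1: FL=S FR=S RL=W RR=S
t=2: FL=S FR=S RL=W RR=S
t=3: FL=S FR=S RL=W RR=S
t=5: FL=W FR=S RL=S RR=S
t=12: FL=S FR=W RL=S RR=S


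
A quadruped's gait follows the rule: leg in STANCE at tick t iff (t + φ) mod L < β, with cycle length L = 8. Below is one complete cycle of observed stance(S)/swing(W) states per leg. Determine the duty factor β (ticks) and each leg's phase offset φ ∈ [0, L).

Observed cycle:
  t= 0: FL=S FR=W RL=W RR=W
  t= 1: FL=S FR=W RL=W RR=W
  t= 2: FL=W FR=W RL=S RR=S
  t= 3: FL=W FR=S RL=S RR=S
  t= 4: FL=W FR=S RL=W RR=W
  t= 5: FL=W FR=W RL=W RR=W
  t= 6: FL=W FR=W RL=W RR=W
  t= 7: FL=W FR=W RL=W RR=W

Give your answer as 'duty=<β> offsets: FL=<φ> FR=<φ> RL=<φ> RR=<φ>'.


duty β = stance ticks per leg = 2
FL: stance ticks = 2; W→S at t=0 → φ=0
FR: stance ticks = 2; W→S at t=3 → φ=5
RL: stance ticks = 2; W→S at t=2 → φ=6
RR: stance ticks = 2; W→S at t=2 → φ=6

duty=2 offsets: FL=0 FR=5 RL=6 RR=6


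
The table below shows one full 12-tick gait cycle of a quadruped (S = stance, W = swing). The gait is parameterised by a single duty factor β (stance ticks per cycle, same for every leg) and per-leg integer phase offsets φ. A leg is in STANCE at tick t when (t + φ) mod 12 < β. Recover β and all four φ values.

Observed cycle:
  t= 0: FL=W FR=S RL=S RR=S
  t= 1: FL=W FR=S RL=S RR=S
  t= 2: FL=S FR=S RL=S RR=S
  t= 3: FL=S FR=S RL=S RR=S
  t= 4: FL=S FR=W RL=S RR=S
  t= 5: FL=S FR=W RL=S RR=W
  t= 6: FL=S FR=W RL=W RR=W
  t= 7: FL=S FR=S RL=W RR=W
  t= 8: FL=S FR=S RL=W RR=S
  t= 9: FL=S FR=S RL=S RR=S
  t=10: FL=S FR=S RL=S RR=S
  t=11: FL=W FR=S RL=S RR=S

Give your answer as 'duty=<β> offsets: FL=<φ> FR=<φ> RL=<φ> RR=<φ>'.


duty β = stance ticks per leg = 9
FL: stance ticks = 9; W→S at t=2 → φ=10
FR: stance ticks = 9; W→S at t=7 → φ=5
RL: stance ticks = 9; W→S at t=9 → φ=3
RR: stance ticks = 9; W→S at t=8 → φ=4

duty=9 offsets: FL=10 FR=5 RL=3 RR=4


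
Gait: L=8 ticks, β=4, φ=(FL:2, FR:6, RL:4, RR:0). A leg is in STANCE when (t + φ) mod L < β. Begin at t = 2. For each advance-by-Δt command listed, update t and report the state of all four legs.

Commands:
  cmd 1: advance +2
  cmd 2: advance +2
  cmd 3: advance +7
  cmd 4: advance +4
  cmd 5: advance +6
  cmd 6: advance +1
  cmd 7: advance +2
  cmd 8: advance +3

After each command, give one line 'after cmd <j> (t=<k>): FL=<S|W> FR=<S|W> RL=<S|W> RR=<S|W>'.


start t=2: FL=W FR=S RL=W RR=S
cmd 1: advance +2 → t=4, phase=(6,2,0,4) → FL=W FR=S RL=S RR=W
cmd 2: advance +2 → t=6, phase=(0,4,2,6) → FL=S FR=W RL=S RR=W
cmd 3: advance +7 → t=13, phase=(7,3,1,5) → FL=W FR=S RL=S RR=W
cmd 4: advance +4 → t=17, phase=(3,7,5,1) → FL=S FR=W RL=W RR=S
cmd 5: advance +6 → t=23, phase=(1,5,3,7) → FL=S FR=W RL=S RR=W
cmd 6: advance +1 → t=24, phase=(2,6,4,0) → FL=S FR=W RL=W RR=S
cmd 7: advance +2 → t=26, phase=(4,0,6,2) → FL=W FR=S RL=W RR=S
cmd 8: advance +3 → t=29, phase=(7,3,1,5) → FL=W FR=S RL=S RR=W

after cmd 1 (t=4): FL=W FR=S RL=S RR=W
after cmd 2 (t=6): FL=S FR=W RL=S RR=W
after cmd 3 (t=13): FL=W FR=S RL=S RR=W
after cmd 4 (t=17): FL=S FR=W RL=W RR=S
after cmd 5 (t=23): FL=S FR=W RL=S RR=W
after cmd 6 (t=24): FL=S FR=W RL=W RR=S
after cmd 7 (t=26): FL=W FR=S RL=W RR=S
after cmd 8 (t=29): FL=W FR=S RL=S RR=W


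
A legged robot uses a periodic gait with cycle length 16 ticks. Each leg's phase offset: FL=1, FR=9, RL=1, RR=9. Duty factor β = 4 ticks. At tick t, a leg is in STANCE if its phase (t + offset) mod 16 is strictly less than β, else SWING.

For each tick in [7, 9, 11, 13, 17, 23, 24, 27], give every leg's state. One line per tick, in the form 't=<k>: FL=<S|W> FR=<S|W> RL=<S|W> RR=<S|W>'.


t=7: phase=(8,0,8,0) vs β=4 → FL=W FR=S RL=W RR=S
t=9: phase=(10,2,10,2) vs β=4 → FL=W FR=S RL=W RR=S
t=11: phase=(12,4,12,4) vs β=4 → FL=W FR=W RL=W RR=W
t=13: phase=(14,6,14,6) vs β=4 → FL=W FR=W RL=W RR=W
t=17: phase=(2,10,2,10) vs β=4 → FL=S FR=W RL=S RR=W
t=23: phase=(8,0,8,0) vs β=4 → FL=W FR=S RL=W RR=S
t=24: phase=(9,1,9,1) vs β=4 → FL=W FR=S RL=W RR=S
t=27: phase=(12,4,12,4) vs β=4 → FL=W FR=W RL=W RR=W

t=7: FL=W FR=S RL=W RR=S
t=9: FL=W FR=S RL=W RR=S
t=11: FL=W FR=W RL=W RR=W
t=13: FL=W FR=W RL=W RR=W
t=17: FL=S FR=W RL=S RR=W
t=23: FL=W FR=S RL=W RR=S
t=24: FL=W FR=S RL=W RR=S
t=27: FL=W FR=W RL=W RR=W


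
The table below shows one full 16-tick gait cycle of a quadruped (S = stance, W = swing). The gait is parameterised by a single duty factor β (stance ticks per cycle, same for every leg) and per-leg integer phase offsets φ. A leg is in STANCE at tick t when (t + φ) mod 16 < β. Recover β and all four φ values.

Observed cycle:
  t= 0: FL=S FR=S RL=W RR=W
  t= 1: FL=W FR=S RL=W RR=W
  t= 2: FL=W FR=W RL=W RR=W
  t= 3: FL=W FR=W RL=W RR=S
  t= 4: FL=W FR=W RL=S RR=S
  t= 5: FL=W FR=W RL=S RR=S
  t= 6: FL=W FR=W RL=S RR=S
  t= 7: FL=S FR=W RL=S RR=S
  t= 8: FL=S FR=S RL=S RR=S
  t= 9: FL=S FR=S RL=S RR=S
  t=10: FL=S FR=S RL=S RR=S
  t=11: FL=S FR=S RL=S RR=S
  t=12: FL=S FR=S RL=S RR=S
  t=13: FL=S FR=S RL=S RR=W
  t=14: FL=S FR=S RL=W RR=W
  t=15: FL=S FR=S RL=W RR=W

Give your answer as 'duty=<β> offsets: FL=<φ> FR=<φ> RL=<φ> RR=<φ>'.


duty=10 offsets: FL=9 FR=8 RL=12 RR=13

duty β = stance ticks per leg = 10
FL: stance ticks = 10; W→S at t=7 → φ=9
FR: stance ticks = 10; W→S at t=8 → φ=8
RL: stance ticks = 10; W→S at t=4 → φ=12
RR: stance ticks = 10; W→S at t=3 → φ=13


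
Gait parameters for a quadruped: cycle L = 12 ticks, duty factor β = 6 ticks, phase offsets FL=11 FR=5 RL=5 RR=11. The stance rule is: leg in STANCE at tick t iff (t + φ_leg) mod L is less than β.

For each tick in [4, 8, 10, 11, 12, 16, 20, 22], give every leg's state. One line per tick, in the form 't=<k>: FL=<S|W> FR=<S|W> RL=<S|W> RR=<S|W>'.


t=4: FL=S FR=W RL=W RR=S
t=8: FL=W FR=S RL=S RR=W
t=10: FL=W FR=S RL=S RR=W
t=11: FL=W FR=S RL=S RR=W
t=12: FL=W FR=S RL=S RR=W
t=16: FL=S FR=W RL=W RR=S
t=20: FL=W FR=S RL=S RR=W
t=22: FL=W FR=S RL=S RR=W

t=4: phase=(3,9,9,3) vs β=6 → FL=S FR=W RL=W RR=S
t=8: phase=(7,1,1,7) vs β=6 → FL=W FR=S RL=S RR=W
t=10: phase=(9,3,3,9) vs β=6 → FL=W FR=S RL=S RR=W
t=11: phase=(10,4,4,10) vs β=6 → FL=W FR=S RL=S RR=W
t=12: phase=(11,5,5,11) vs β=6 → FL=W FR=S RL=S RR=W
t=16: phase=(3,9,9,3) vs β=6 → FL=S FR=W RL=W RR=S
t=20: phase=(7,1,1,7) vs β=6 → FL=W FR=S RL=S RR=W
t=22: phase=(9,3,3,9) vs β=6 → FL=W FR=S RL=S RR=W


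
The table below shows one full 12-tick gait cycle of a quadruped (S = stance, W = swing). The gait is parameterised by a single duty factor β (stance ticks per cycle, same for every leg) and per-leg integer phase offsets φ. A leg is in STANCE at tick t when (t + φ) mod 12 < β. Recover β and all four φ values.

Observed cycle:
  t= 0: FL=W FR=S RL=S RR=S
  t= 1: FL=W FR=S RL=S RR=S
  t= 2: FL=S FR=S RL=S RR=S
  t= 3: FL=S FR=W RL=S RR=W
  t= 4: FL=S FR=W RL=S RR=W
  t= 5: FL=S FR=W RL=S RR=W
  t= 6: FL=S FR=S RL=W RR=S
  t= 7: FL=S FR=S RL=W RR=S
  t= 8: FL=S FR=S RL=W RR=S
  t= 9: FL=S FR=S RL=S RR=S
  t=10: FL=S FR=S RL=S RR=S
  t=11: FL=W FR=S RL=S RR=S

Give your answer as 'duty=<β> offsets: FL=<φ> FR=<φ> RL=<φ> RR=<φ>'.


duty=9 offsets: FL=10 FR=6 RL=3 RR=6

duty β = stance ticks per leg = 9
FL: stance ticks = 9; W→S at t=2 → φ=10
FR: stance ticks = 9; W→S at t=6 → φ=6
RL: stance ticks = 9; W→S at t=9 → φ=3
RR: stance ticks = 9; W→S at t=6 → φ=6


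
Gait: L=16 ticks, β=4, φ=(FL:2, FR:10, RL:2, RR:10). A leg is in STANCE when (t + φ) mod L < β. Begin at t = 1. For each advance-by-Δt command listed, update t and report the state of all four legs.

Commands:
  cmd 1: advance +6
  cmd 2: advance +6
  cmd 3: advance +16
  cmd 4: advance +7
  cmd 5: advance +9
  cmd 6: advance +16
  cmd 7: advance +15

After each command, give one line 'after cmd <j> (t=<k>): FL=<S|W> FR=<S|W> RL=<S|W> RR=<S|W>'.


after cmd 1 (t=7): FL=W FR=S RL=W RR=S
after cmd 2 (t=13): FL=W FR=W RL=W RR=W
after cmd 3 (t=29): FL=W FR=W RL=W RR=W
after cmd 4 (t=36): FL=W FR=W RL=W RR=W
after cmd 5 (t=45): FL=W FR=W RL=W RR=W
after cmd 6 (t=61): FL=W FR=W RL=W RR=W
after cmd 7 (t=76): FL=W FR=W RL=W RR=W

start t=1: FL=S FR=W RL=S RR=W
cmd 1: advance +6 → t=7, phase=(9,1,9,1) → FL=W FR=S RL=W RR=S
cmd 2: advance +6 → t=13, phase=(15,7,15,7) → FL=W FR=W RL=W RR=W
cmd 3: advance +16 → t=29, phase=(15,7,15,7) → FL=W FR=W RL=W RR=W
cmd 4: advance +7 → t=36, phase=(6,14,6,14) → FL=W FR=W RL=W RR=W
cmd 5: advance +9 → t=45, phase=(15,7,15,7) → FL=W FR=W RL=W RR=W
cmd 6: advance +16 → t=61, phase=(15,7,15,7) → FL=W FR=W RL=W RR=W
cmd 7: advance +15 → t=76, phase=(14,6,14,6) → FL=W FR=W RL=W RR=W


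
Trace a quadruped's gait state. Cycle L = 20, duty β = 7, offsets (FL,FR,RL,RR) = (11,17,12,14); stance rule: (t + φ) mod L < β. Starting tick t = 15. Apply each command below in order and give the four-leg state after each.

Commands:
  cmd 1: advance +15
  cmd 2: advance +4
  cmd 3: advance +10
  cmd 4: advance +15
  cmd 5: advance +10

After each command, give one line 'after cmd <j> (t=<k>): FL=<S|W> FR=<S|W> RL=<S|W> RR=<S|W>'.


after cmd 1 (t=30): FL=S FR=W RL=S RR=S
after cmd 2 (t=34): FL=S FR=W RL=S RR=W
after cmd 3 (t=44): FL=W FR=S RL=W RR=W
after cmd 4 (t=59): FL=W FR=W RL=W RR=W
after cmd 5 (t=69): FL=S FR=S RL=S RR=S

start t=15: FL=S FR=W RL=W RR=W
cmd 1: advance +15 → t=30, phase=(1,7,2,4) → FL=S FR=W RL=S RR=S
cmd 2: advance +4 → t=34, phase=(5,11,6,8) → FL=S FR=W RL=S RR=W
cmd 3: advance +10 → t=44, phase=(15,1,16,18) → FL=W FR=S RL=W RR=W
cmd 4: advance +15 → t=59, phase=(10,16,11,13) → FL=W FR=W RL=W RR=W
cmd 5: advance +10 → t=69, phase=(0,6,1,3) → FL=S FR=S RL=S RR=S


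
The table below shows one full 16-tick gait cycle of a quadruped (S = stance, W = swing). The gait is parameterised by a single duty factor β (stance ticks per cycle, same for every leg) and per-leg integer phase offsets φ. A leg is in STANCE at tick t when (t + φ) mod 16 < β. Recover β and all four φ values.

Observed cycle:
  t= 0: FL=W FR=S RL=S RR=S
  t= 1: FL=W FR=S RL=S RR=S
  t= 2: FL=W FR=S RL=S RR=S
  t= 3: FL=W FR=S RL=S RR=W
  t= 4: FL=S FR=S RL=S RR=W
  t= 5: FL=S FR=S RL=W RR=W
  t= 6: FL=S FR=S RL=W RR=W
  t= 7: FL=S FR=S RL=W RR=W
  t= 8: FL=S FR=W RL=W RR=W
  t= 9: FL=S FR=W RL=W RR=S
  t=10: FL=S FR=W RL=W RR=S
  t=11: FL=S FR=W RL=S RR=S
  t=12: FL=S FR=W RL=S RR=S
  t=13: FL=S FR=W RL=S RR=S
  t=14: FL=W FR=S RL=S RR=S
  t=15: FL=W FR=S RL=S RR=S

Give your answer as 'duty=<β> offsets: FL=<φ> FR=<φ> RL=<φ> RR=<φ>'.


duty β = stance ticks per leg = 10
FL: stance ticks = 10; W→S at t=4 → φ=12
FR: stance ticks = 10; W→S at t=14 → φ=2
RL: stance ticks = 10; W→S at t=11 → φ=5
RR: stance ticks = 10; W→S at t=9 → φ=7

duty=10 offsets: FL=12 FR=2 RL=5 RR=7


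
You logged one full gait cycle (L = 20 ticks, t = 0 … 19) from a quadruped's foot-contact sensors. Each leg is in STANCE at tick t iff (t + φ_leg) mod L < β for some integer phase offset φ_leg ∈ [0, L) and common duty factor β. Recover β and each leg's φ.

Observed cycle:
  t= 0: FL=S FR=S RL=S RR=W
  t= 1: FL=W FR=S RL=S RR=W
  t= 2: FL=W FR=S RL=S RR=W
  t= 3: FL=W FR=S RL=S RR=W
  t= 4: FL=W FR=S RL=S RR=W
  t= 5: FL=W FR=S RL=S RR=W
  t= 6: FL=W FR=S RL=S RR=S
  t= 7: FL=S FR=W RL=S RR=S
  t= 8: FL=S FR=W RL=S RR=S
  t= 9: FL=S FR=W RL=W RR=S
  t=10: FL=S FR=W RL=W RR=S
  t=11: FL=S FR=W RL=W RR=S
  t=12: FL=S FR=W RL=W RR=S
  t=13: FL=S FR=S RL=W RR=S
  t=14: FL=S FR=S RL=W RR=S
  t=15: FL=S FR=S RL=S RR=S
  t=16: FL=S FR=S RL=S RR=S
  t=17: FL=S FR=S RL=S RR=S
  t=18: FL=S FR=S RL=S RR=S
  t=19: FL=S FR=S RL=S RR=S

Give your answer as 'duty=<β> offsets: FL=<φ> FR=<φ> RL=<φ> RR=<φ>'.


duty β = stance ticks per leg = 14
FL: stance ticks = 14; W→S at t=7 → φ=13
FR: stance ticks = 14; W→S at t=13 → φ=7
RL: stance ticks = 14; W→S at t=15 → φ=5
RR: stance ticks = 14; W→S at t=6 → φ=14

duty=14 offsets: FL=13 FR=7 RL=5 RR=14


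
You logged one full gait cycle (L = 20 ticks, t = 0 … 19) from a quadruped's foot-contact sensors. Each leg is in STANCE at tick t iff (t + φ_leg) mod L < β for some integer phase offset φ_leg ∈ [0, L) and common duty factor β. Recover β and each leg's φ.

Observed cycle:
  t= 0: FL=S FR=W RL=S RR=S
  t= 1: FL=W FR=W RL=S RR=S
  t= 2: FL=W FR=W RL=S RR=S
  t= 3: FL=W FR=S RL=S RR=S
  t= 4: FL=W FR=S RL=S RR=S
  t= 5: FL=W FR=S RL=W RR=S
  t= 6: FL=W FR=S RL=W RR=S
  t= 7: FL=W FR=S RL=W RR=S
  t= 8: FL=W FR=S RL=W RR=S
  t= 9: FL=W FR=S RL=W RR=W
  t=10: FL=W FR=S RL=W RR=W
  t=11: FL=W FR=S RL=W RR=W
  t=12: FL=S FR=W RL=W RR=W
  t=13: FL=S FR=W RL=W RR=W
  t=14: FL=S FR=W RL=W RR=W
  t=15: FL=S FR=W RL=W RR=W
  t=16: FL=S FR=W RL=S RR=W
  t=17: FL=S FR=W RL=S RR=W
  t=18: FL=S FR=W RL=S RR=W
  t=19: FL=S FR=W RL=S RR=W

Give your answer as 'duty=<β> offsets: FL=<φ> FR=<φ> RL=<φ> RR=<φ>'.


duty=9 offsets: FL=8 FR=17 RL=4 RR=0

duty β = stance ticks per leg = 9
FL: stance ticks = 9; W→S at t=12 → φ=8
FR: stance ticks = 9; W→S at t=3 → φ=17
RL: stance ticks = 9; W→S at t=16 → φ=4
RR: stance ticks = 9; W→S at t=0 → φ=0


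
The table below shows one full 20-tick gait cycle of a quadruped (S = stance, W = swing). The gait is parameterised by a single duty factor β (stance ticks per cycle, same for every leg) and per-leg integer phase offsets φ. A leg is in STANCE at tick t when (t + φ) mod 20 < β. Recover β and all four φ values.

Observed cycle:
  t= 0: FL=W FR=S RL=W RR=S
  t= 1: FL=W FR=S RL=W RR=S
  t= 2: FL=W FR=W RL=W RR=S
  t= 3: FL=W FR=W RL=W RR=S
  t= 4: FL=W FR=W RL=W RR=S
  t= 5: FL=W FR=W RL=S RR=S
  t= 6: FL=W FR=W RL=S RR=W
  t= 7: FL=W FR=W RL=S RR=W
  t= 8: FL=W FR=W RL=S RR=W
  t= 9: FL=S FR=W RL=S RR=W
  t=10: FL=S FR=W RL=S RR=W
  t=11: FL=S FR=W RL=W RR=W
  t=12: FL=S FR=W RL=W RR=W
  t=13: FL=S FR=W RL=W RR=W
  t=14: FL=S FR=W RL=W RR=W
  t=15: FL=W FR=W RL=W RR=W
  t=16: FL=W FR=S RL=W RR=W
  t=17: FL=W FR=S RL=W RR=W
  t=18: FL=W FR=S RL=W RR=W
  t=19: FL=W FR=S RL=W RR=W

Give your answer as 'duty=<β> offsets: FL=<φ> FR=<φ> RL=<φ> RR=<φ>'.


duty β = stance ticks per leg = 6
FL: stance ticks = 6; W→S at t=9 → φ=11
FR: stance ticks = 6; W→S at t=16 → φ=4
RL: stance ticks = 6; W→S at t=5 → φ=15
RR: stance ticks = 6; W→S at t=0 → φ=0

duty=6 offsets: FL=11 FR=4 RL=15 RR=0


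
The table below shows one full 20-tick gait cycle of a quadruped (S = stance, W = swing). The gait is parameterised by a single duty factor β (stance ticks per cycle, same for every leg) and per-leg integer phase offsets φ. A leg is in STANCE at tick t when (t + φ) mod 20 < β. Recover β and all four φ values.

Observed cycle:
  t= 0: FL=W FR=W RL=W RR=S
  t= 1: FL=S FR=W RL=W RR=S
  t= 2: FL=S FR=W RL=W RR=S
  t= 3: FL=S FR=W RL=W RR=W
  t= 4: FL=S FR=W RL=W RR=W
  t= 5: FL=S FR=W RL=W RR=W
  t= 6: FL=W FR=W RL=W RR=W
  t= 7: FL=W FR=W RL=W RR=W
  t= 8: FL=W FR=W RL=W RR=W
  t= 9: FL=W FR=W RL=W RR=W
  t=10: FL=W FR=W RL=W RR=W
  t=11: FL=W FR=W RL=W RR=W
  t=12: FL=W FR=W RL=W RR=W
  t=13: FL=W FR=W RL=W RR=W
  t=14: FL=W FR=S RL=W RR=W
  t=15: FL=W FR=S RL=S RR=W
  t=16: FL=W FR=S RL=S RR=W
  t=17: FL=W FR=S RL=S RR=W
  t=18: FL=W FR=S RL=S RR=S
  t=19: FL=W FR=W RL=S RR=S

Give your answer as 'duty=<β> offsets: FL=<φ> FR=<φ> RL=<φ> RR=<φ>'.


duty=5 offsets: FL=19 FR=6 RL=5 RR=2

duty β = stance ticks per leg = 5
FL: stance ticks = 5; W→S at t=1 → φ=19
FR: stance ticks = 5; W→S at t=14 → φ=6
RL: stance ticks = 5; W→S at t=15 → φ=5
RR: stance ticks = 5; W→S at t=18 → φ=2


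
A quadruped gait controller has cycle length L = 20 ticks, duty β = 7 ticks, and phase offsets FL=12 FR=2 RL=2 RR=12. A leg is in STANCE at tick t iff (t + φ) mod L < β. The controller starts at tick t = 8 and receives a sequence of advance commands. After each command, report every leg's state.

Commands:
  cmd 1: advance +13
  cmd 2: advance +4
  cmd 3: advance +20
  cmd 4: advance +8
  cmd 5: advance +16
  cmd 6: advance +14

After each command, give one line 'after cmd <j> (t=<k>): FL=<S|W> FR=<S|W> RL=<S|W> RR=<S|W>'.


start t=8: FL=S FR=W RL=W RR=S
cmd 1: advance +13 → t=21, phase=(13,3,3,13) → FL=W FR=S RL=S RR=W
cmd 2: advance +4 → t=25, phase=(17,7,7,17) → FL=W FR=W RL=W RR=W
cmd 3: advance +20 → t=45, phase=(17,7,7,17) → FL=W FR=W RL=W RR=W
cmd 4: advance +8 → t=53, phase=(5,15,15,5) → FL=S FR=W RL=W RR=S
cmd 5: advance +16 → t=69, phase=(1,11,11,1) → FL=S FR=W RL=W RR=S
cmd 6: advance +14 → t=83, phase=(15,5,5,15) → FL=W FR=S RL=S RR=W

after cmd 1 (t=21): FL=W FR=S RL=S RR=W
after cmd 2 (t=25): FL=W FR=W RL=W RR=W
after cmd 3 (t=45): FL=W FR=W RL=W RR=W
after cmd 4 (t=53): FL=S FR=W RL=W RR=S
after cmd 5 (t=69): FL=S FR=W RL=W RR=S
after cmd 6 (t=83): FL=W FR=S RL=S RR=W
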